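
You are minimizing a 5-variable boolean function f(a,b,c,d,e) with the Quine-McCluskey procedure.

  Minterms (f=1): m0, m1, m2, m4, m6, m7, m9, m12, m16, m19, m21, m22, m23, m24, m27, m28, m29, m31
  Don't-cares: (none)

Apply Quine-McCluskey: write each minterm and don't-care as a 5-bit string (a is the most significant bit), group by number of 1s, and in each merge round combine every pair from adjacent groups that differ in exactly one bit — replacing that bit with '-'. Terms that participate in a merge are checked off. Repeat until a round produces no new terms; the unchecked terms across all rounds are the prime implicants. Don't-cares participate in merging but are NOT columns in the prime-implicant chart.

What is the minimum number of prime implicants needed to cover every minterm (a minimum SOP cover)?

Round 0: 00000✓ 00001✓ 00010✓ 00100✓ 00110✓ 00111✓ 01001✓ 01100✓ 10000✓ 10011✓ 10101✓ 10110✓ 10111✓ 11000✓ 11011✓ 11100✓ 11101✓ 11111✓
Round 1: -0000 -0110✓ -0111✓ -1100 0-001 0-100 00-00✓ 00-10✓ 000-0✓ 0000- 001-0✓ 0011-✓ 1-000 1-011✓ 1-101✓ 1-111✓ 10-11✓ 101-1✓ 1011-✓ 11-00 11-11✓ 111-1✓ 1110-
Round 2: -011- 00--0 1--11 1-1-1
PIs = {-0000, -011-, -1100, 0-001, 0-100, 00--0, 0000-, 1--11, 1-000, 1-1-1, 11-00, 1110-}
Coverage chart:
  m0: -0000,00--0,0000-
  m1: 0-001,0000-
  m2: 00--0 ←essential
  m4: 0-100,00--0
  m6: -011-,00--0
  m7: -011- ←essential
  m9: 0-001 ←essential
  m12: -1100,0-100
  m16: -0000,1-000
  m19: 1--11 ←essential
  m21: 1-1-1 ←essential
  m22: -011- ←essential
  m23: -011-,1--11,1-1-1
  m24: 1-000,11-00
  m27: 1--11 ←essential
  m28: -1100,11-00,1110-
  m29: 1-1-1,1110-
  m31: 1--11,1-1-1
Essential: -011-, 0-001, 00--0, 1--11, 1-1-1
Petrick residual → -1100, 1-000
Min cover (7 terms): b'cd + bcd'e' + a'c'd'e + a'b'e' + ade + ac'd'e' + ace

7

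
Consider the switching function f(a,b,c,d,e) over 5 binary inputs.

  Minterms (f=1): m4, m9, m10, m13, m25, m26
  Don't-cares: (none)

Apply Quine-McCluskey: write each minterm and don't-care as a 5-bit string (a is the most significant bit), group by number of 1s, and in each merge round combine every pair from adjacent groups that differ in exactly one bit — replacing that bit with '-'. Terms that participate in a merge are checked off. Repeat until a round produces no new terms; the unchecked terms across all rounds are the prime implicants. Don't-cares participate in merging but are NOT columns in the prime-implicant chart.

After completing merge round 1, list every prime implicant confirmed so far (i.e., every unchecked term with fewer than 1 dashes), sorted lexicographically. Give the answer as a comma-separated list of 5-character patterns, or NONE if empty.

size-2^0 implicants → 00100  01001(✓)  01010(✓)  01101(✓)  11001(✓)  11010(✓)
size-2^1 implicants → -1001  -1010  01-01
Unchecked terms (primes): -1001, -1010, 00100, 01-01

00100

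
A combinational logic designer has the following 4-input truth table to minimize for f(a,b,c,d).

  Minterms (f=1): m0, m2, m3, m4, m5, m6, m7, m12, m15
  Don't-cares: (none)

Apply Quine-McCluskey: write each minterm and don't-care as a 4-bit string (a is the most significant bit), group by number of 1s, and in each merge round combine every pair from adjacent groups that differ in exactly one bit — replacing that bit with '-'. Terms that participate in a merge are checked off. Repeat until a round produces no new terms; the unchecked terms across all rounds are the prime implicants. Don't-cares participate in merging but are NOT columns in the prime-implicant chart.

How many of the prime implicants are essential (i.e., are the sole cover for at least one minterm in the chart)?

size-2^0 implicants → 0000(✓)  0010(✓)  0011(✓)  0100(✓)  0101(✓)  0110(✓)  0111(✓)  1100(✓)  1111(✓)
size-2^1 implicants → -100  -111  0-00(✓)  0-10(✓)  0-11(✓)  00-0(✓)  001-(✓)  01-0(✓)  01-1(✓)  010-(✓)  011-(✓)
size-2^2 implicants → 0--0  0-1-  01--
Unchecked terms (primes): -100, -111, 0--0, 0-1-, 01--
Minterm coverage:
  m0 ⊆ 0--0 [E]
  m2 ⊆ 0--0,0-1-
  m3 ⊆ 0-1- [E]
  m4 ⊆ -100,0--0,01--
  m5 ⊆ 01-- [E]
  m6 ⊆ 0--0,0-1-,01--
  m7 ⊆ -111,0-1-,01--
  m12 ⊆ -100 [E]
  m15 ⊆ -111 [E]
E = {-100, -111, 0--0, 0-1-, 01--}

5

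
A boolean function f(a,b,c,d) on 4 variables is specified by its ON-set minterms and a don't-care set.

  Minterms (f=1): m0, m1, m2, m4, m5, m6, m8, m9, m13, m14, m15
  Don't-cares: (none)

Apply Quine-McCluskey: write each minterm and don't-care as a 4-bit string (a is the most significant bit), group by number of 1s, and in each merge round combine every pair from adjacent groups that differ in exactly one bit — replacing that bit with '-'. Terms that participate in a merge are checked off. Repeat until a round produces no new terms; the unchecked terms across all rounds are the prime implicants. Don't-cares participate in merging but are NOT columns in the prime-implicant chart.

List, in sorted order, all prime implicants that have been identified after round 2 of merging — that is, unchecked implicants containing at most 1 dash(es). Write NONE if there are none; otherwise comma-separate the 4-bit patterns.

Round 0: 0000✓ 0001✓ 0010✓ 0100✓ 0101✓ 0110✓ 1000✓ 1001✓ 1101✓ 1110✓ 1111✓
Round 1: -000✓ -001✓ -101✓ -110 0-00✓ 0-01✓ 0-10✓ 00-0✓ 000-✓ 01-0✓ 010-✓ 1-01✓ 100-✓ 11-1 111-
Round 2: --01 -00- 0--0 0-0-
PIs = {--01, -00-, -110, 0--0, 0-0-, 11-1, 111-}

-110, 11-1, 111-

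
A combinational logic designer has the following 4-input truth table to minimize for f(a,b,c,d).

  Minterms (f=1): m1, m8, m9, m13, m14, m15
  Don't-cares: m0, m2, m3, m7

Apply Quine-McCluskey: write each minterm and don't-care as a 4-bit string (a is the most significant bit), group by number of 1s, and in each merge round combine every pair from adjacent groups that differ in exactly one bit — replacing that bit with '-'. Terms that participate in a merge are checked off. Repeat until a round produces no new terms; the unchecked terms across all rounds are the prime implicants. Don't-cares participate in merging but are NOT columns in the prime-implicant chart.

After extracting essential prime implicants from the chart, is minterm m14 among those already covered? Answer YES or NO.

YES

Round 0: 0000✓ 0001✓ 0010✓ 0011✓ 0111✓ 1000✓ 1001✓ 1101✓ 1110✓ 1111✓
Round 1: -000✓ -001✓ -111 0-11 00-0✓ 00-1✓ 000-✓ 001-✓ 1-01 100-✓ 11-1 111-
Round 2: -00- 00--
PIs = {-00-, -111, 0-11, 00--, 1-01, 11-1, 111-}
Coverage chart:
  m1: -00-,00--
  m8: -00- ←essential
  m9: -00-,1-01
  m13: 1-01,11-1
  m14: 111- ←essential
  m15: -111,11-1,111-
Essential: -00-, 111-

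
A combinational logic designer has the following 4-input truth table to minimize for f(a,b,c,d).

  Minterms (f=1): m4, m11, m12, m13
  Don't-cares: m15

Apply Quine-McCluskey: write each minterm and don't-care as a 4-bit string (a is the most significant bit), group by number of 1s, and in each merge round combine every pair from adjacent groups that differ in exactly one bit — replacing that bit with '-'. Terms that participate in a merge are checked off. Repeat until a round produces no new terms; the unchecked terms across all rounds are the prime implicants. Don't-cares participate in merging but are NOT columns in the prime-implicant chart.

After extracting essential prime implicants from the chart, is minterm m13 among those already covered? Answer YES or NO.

Round 0: 0100✓ 1011✓ 1100✓ 1101✓ 1111✓
Round 1: -100 1-11 11-1 110-
PIs = {-100, 1-11, 11-1, 110-}
Coverage chart:
  m4: -100 ←essential
  m11: 1-11 ←essential
  m12: -100,110-
  m13: 11-1,110-
Essential: -100, 1-11

NO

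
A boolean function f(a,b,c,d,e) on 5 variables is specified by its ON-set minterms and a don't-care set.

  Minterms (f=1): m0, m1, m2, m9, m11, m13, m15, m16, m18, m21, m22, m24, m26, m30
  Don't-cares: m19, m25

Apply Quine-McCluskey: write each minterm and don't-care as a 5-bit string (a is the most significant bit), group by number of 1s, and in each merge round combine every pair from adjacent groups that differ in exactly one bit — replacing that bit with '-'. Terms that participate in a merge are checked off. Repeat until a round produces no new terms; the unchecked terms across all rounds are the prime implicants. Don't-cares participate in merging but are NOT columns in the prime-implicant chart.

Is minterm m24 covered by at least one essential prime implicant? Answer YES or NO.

Round 0: 00000✓ 00001✓ 00010✓ 01001✓ 01011✓ 01101✓ 01111✓ 10000✓ 10010✓ 10011✓ 10101 10110✓ 11000✓ 11001✓ 11010✓ 11110✓
Round 1: -0000✓ -0010✓ -1001 0-001 000-0✓ 0000- 01-01✓ 01-11✓ 010-1✓ 011-1✓ 1-000✓ 1-010✓ 1-110✓ 10-10✓ 100-0✓ 1001- 11-10✓ 110-0✓ 1100-
Round 2: -00-0 01--1 1--10 1-0-0
PIs = {-00-0, -1001, 0-001, 0000-, 01--1, 1--10, 1-0-0, 1001-, 10101, 1100-}
Coverage chart:
  m0: -00-0,0000-
  m1: 0-001,0000-
  m2: -00-0 ←essential
  m9: -1001,0-001,01--1
  m11: 01--1 ←essential
  m13: 01--1 ←essential
  m15: 01--1 ←essential
  m16: -00-0,1-0-0
  m18: -00-0,1--10,1-0-0,1001-
  m21: 10101 ←essential
  m22: 1--10 ←essential
  m24: 1-0-0,1100-
  m26: 1--10,1-0-0
  m30: 1--10 ←essential
Essential: -00-0, 01--1, 1--10, 10101

NO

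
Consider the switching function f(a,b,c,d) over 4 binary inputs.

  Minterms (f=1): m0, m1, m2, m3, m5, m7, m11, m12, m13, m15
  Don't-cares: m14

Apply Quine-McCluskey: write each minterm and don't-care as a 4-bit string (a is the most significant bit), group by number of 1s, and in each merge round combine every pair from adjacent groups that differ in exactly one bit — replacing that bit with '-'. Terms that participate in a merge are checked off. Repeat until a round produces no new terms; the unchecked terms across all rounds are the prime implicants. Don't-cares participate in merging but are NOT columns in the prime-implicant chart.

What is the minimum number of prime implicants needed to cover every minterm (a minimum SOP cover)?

[col 0] 0000*, 0001*, 0010*, 0011*, 0101*, 0111*, 1011*, 1100*, 1101*, 1110*, 1111*
[col 1] -011*, -101*, -111*, 0-01*, 0-11*, 00-0*, 00-1*, 000-*, 001-*, 01-1*, 1-11*, 11-0*, 11-1*, 110-*, 111-*
[col 2] --11, -1-1, 0--1, 00--, 11--
Prime implicants: --11, -1-1, 0--1, 00--, 11--
PI chart (minterm → PIs covering it):
  0 | 00--  (sole → essential)
  1 | 0--1,00--
  2 | 00--  (sole → essential)
  3 | --11,0--1,00--
  5 | -1-1,0--1
  7 | --11,-1-1,0--1
  11 | --11  (sole → essential)
  12 | 11--  (sole → essential)
  13 | -1-1,11--
  15 | --11,-1-1,11--
Essential prime implicants: --11, 00--, 11--
Petrick residual → -1-1
Minimum SOP uses 4 PIs: cd + bd + a'b' + ab

4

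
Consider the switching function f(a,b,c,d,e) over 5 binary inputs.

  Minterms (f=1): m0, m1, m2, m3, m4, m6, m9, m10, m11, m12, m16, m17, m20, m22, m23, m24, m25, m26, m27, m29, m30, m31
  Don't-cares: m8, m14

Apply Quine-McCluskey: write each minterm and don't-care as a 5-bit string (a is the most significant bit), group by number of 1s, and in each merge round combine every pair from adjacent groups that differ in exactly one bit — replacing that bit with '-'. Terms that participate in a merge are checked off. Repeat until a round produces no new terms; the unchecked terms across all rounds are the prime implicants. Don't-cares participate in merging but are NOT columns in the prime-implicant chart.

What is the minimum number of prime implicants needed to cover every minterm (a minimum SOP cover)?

7

size-2^0 implicants → 00000(✓)  00001(✓)  00010(✓)  00011(✓)  00100(✓)  00110(✓)  01000(✓)  01001(✓)  01010(✓)  01011(✓)  01100(✓)  01110(✓)  10000(✓)  10001(✓)  10100(✓)  10110(✓)  10111(✓)  11000(✓)  11001(✓)  11010(✓)  11011(✓)  11101(✓)  11110(✓)  11111(✓)
size-2^1 implicants → -0000(✓)  -0001(✓)  -0100(✓)  -0110(✓)  -1000(✓)  -1001(✓)  -1010(✓)  -1011(✓)  -1110(✓)  0-000(✓)  0-001(✓)  0-010(✓)  0-011(✓)  0-100(✓)  0-110(✓)  00-00(✓)  00-10(✓)  000-0(✓)  000-1(✓)  0000-(✓)  0001-(✓)  001-0(✓)  01-00(✓)  01-10(✓)  010-0(✓)  010-1(✓)  0100-(✓)  0101-(✓)  011-0(✓)  1-000(✓)  1-001(✓)  1-110(✓)  1-111(✓)  10-00(✓)  1000-(✓)  101-0(✓)  1011-(✓)  11-01(✓)  11-10(✓)  11-11(✓)  110-0(✓)  110-1(✓)  1100-(✓)  1101-(✓)  111-1(✓)  1111-(✓)
size-2^2 implicants → --000(✓)  --001(✓)  --110  -0-00  -000-(✓)  -01-0  -1-10  -10-0(✓)  -10-1(✓)  -100-(✓)  -101-(✓)  0--00(✓)  0--10(✓)  0-0-0(✓)  0-0-1(✓)  0-00-(✓)  0-01-(✓)  0-1-0(✓)  00--0(✓)  000--(✓)  01--0(✓)  010--(✓)  1-00-(✓)  1-11-  11--1  11-1-  110--(✓)
size-2^3 implicants → --00-  -10--  0---0  0-0--
Unchecked terms (primes): --00-, --110, -0-00, -01-0, -1-10, -10--, 0---0, 0-0--, 1-11-, 11--1, 11-1-
Minterm coverage:
  m0 ⊆ --00-,-0-00,0---0,0-0--
  m1 ⊆ --00-,0-0--
  m2 ⊆ 0---0,0-0--
  m3 ⊆ 0-0-- [E]
  m4 ⊆ -0-00,-01-0,0---0
  m6 ⊆ --110,-01-0,0---0
  m9 ⊆ --00-,-10--,0-0--
  m10 ⊆ -1-10,-10--,0---0,0-0--
  m11 ⊆ -10--,0-0--
  m12 ⊆ 0---0 [E]
  m16 ⊆ --00-,-0-00
  m17 ⊆ --00- [E]
  m20 ⊆ -0-00,-01-0
  m22 ⊆ --110,-01-0,1-11-
  m23 ⊆ 1-11- [E]
  m24 ⊆ --00-,-10--
  m25 ⊆ --00-,-10--,11--1
  m26 ⊆ -1-10,-10--,11-1-
  m27 ⊆ -10--,11--1,11-1-
  m29 ⊆ 11--1 [E]
  m30 ⊆ --110,-1-10,1-11-,11-1-
  m31 ⊆ 1-11-,11--1,11-1-
E = {--00-, 0---0, 0-0--, 1-11-, 11--1}
Petrick residual → -0-00, -1-10
Cover = c'd' + b'd'e' + bde' + a'e' + a'c' + acd + abe  |cover|=7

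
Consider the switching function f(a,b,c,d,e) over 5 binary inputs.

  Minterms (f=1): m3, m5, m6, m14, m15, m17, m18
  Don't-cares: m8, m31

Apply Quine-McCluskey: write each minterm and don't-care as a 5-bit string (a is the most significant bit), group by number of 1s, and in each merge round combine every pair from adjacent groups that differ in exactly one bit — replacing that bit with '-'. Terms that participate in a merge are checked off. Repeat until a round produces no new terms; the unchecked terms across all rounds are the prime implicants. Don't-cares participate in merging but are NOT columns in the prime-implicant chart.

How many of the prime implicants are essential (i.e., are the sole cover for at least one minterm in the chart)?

5

size-2^0 implicants → 00011  00101  00110(✓)  01000  01110(✓)  01111(✓)  10001  10010  11111(✓)
size-2^1 implicants → -1111  0-110  0111-
Unchecked terms (primes): -1111, 0-110, 00011, 00101, 01000, 0111-, 10001, 10010
Minterm coverage:
  m3 ⊆ 00011 [E]
  m5 ⊆ 00101 [E]
  m6 ⊆ 0-110 [E]
  m14 ⊆ 0-110,0111-
  m15 ⊆ -1111,0111-
  m17 ⊆ 10001 [E]
  m18 ⊆ 10010 [E]
E = {0-110, 00011, 00101, 10001, 10010}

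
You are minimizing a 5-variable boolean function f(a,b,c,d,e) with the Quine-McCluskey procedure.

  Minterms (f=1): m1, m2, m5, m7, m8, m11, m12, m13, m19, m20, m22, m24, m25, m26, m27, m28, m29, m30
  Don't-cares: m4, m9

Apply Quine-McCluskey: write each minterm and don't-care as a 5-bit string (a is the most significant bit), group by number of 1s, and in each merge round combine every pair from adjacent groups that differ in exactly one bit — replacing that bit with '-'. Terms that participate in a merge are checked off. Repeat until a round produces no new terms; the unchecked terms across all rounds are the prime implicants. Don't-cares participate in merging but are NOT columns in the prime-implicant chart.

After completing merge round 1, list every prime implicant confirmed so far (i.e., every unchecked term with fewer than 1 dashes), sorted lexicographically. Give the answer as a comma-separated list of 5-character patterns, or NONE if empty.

Round 0: 00001✓ 00010 00100✓ 00101✓ 00111✓ 01000✓ 01001✓ 01011✓ 01100✓ 01101✓ 10011✓ 10100✓ 10110✓ 11000✓ 11001✓ 11010✓ 11011✓ 11100✓ 11101✓ 11110✓
Round 1: -0100✓ -1000✓ -1001✓ -1011✓ -1100✓ -1101✓ 0-001✓ 0-100✓ 0-101✓ 00-01✓ 001-1 0010-✓ 01-00✓ 01-01✓ 010-1✓ 0100-✓ 0110-✓ 1-011 1-100✓ 1-110✓ 101-0✓ 11-00✓ 11-01✓ 11-10✓ 110-0✓ 110-1✓ 1100-✓ 1101-✓ 111-0✓ 1110-✓
Round 2: --100 -1-00✓ -1-01✓ -10-1 -100-✓ -110-✓ 0--01 0-10- 01-0-✓ 1-1-0 11--0 11-0-✓ 110--
Round 3: -1-0-
PIs = {--100, -1-0-, -10-1, 0--01, 0-10-, 00010, 001-1, 1-011, 1-1-0, 11--0, 110--}

00010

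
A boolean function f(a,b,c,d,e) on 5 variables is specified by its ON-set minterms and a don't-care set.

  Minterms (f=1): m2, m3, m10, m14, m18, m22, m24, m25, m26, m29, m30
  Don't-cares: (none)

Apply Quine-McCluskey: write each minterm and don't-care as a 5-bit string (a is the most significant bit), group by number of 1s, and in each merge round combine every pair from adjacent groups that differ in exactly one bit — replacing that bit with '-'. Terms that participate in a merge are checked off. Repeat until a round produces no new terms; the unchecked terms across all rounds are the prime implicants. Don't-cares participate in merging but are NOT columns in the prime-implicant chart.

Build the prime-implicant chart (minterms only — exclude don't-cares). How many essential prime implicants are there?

Round 0: 00010✓ 00011✓ 01010✓ 01110✓ 10010✓ 10110✓ 11000✓ 11001✓ 11010✓ 11101✓ 11110✓
Round 1: -0010✓ -1010✓ -1110✓ 0-010✓ 0001- 01-10✓ 1-010✓ 1-110✓ 10-10✓ 11-01 11-10✓ 110-0 1100-
Round 2: --010 -1-10 1--10
PIs = {--010, -1-10, 0001-, 1--10, 11-01, 110-0, 1100-}
Coverage chart:
  m2: --010,0001-
  m3: 0001- ←essential
  m10: --010,-1-10
  m14: -1-10 ←essential
  m18: --010,1--10
  m22: 1--10 ←essential
  m24: 110-0,1100-
  m25: 11-01,1100-
  m26: --010,-1-10,1--10,110-0
  m29: 11-01 ←essential
  m30: -1-10,1--10
Essential: -1-10, 0001-, 1--10, 11-01

4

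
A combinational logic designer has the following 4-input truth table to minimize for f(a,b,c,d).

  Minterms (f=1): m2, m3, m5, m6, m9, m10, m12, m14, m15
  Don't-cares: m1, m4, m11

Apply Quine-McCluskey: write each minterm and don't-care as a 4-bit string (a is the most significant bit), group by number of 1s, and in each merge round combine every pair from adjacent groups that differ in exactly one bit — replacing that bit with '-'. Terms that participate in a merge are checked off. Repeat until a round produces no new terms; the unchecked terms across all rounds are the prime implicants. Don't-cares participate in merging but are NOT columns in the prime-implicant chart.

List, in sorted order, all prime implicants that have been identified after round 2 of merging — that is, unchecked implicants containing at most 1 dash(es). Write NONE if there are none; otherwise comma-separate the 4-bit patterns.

0-01, 010-

[col 0] 0001*, 0010*, 0011*, 0100*, 0101*, 0110*, 1001*, 1010*, 1011*, 1100*, 1110*, 1111*
[col 1] -001*, -010*, -011*, -100*, -110*, 0-01, 0-10*, 00-1*, 001-*, 01-0*, 010-, 1-10*, 1-11*, 10-1*, 101-*, 11-0*, 111-*
[col 2] --10, -0-1, -01-, -1-0, 1-1-
Prime implicants: --10, -0-1, -01-, -1-0, 0-01, 010-, 1-1-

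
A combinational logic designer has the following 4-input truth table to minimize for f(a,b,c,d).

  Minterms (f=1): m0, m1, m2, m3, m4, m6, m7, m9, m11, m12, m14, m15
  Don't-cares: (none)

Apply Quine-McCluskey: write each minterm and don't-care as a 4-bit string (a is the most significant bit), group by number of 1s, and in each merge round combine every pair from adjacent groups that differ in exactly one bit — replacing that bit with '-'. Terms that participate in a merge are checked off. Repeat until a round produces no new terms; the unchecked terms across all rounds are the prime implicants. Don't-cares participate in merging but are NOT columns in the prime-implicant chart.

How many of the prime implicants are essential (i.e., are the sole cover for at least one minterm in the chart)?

size-2^0 implicants → 0000(✓)  0001(✓)  0010(✓)  0011(✓)  0100(✓)  0110(✓)  0111(✓)  1001(✓)  1011(✓)  1100(✓)  1110(✓)  1111(✓)
size-2^1 implicants → -001(✓)  -011(✓)  -100(✓)  -110(✓)  -111(✓)  0-00(✓)  0-10(✓)  0-11(✓)  00-0(✓)  00-1(✓)  000-(✓)  001-(✓)  01-0(✓)  011-(✓)  1-11(✓)  10-1(✓)  11-0(✓)  111-(✓)
size-2^2 implicants → --11  -0-1  -1-0  -11-  0--0  0-1-  00--
Unchecked terms (primes): --11, -0-1, -1-0, -11-, 0--0, 0-1-, 00--
Minterm coverage:
  m0 ⊆ 0--0,00--
  m1 ⊆ -0-1,00--
  m2 ⊆ 0--0,0-1-,00--
  m3 ⊆ --11,-0-1,0-1-,00--
  m4 ⊆ -1-0,0--0
  m6 ⊆ -1-0,-11-,0--0,0-1-
  m7 ⊆ --11,-11-,0-1-
  m9 ⊆ -0-1 [E]
  m11 ⊆ --11,-0-1
  m12 ⊆ -1-0 [E]
  m14 ⊆ -1-0,-11-
  m15 ⊆ --11,-11-
E = {-0-1, -1-0}

2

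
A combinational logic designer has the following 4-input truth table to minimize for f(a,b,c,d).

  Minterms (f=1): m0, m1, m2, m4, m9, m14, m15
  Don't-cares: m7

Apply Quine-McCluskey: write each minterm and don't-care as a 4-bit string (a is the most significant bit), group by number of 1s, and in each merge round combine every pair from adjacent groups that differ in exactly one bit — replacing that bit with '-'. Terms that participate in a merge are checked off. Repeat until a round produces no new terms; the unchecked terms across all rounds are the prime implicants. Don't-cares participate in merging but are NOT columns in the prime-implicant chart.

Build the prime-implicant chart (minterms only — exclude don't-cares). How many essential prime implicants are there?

size-2^0 implicants → 0000(✓)  0001(✓)  0010(✓)  0100(✓)  0111(✓)  1001(✓)  1110(✓)  1111(✓)
size-2^1 implicants → -001  -111  0-00  00-0  000-  111-
Unchecked terms (primes): -001, -111, 0-00, 00-0, 000-, 111-
Minterm coverage:
  m0 ⊆ 0-00,00-0,000-
  m1 ⊆ -001,000-
  m2 ⊆ 00-0 [E]
  m4 ⊆ 0-00 [E]
  m9 ⊆ -001 [E]
  m14 ⊆ 111- [E]
  m15 ⊆ -111,111-
E = {-001, 0-00, 00-0, 111-}

4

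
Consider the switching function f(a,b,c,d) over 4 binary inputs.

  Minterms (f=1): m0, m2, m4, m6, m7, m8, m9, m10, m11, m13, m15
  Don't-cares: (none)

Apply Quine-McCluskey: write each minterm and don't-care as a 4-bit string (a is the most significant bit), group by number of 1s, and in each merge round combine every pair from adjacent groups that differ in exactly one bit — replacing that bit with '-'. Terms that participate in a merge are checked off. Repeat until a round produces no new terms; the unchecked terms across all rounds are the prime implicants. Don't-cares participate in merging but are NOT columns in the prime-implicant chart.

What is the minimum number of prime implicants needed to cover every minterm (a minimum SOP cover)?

4

size-2^0 implicants → 0000(✓)  0010(✓)  0100(✓)  0110(✓)  0111(✓)  1000(✓)  1001(✓)  1010(✓)  1011(✓)  1101(✓)  1111(✓)
size-2^1 implicants → -000(✓)  -010(✓)  -111  0-00(✓)  0-10(✓)  00-0(✓)  01-0(✓)  011-  1-01(✓)  1-11(✓)  10-0(✓)  10-1(✓)  100-(✓)  101-(✓)  11-1(✓)
size-2^2 implicants → -0-0  0--0  1--1  10--
Unchecked terms (primes): -0-0, -111, 0--0, 011-, 1--1, 10--
Minterm coverage:
  m0 ⊆ -0-0,0--0
  m2 ⊆ -0-0,0--0
  m4 ⊆ 0--0 [E]
  m6 ⊆ 0--0,011-
  m7 ⊆ -111,011-
  m8 ⊆ -0-0,10--
  m9 ⊆ 1--1,10--
  m10 ⊆ -0-0,10--
  m11 ⊆ 1--1,10--
  m13 ⊆ 1--1 [E]
  m15 ⊆ -111,1--1
E = {0--0, 1--1}
Petrick residual → -0-0, -111
Cover = b'd' + bcd + a'd' + ad  |cover|=4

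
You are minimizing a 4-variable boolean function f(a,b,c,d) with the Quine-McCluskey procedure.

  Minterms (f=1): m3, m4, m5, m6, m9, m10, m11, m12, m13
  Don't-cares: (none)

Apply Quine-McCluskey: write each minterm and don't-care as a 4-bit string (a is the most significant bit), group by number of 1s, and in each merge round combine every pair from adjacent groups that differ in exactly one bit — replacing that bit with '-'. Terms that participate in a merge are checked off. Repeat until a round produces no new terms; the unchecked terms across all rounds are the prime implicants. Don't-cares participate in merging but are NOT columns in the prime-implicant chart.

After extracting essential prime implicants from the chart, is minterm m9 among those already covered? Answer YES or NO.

NO

size-2^0 implicants → 0011(✓)  0100(✓)  0101(✓)  0110(✓)  1001(✓)  1010(✓)  1011(✓)  1100(✓)  1101(✓)
size-2^1 implicants → -011  -100(✓)  -101(✓)  01-0  010-(✓)  1-01  10-1  101-  110-(✓)
size-2^2 implicants → -10-
Unchecked terms (primes): -011, -10-, 01-0, 1-01, 10-1, 101-
Minterm coverage:
  m3 ⊆ -011 [E]
  m4 ⊆ -10-,01-0
  m5 ⊆ -10- [E]
  m6 ⊆ 01-0 [E]
  m9 ⊆ 1-01,10-1
  m10 ⊆ 101- [E]
  m11 ⊆ -011,10-1,101-
  m12 ⊆ -10- [E]
  m13 ⊆ -10-,1-01
E = {-011, -10-, 01-0, 101-}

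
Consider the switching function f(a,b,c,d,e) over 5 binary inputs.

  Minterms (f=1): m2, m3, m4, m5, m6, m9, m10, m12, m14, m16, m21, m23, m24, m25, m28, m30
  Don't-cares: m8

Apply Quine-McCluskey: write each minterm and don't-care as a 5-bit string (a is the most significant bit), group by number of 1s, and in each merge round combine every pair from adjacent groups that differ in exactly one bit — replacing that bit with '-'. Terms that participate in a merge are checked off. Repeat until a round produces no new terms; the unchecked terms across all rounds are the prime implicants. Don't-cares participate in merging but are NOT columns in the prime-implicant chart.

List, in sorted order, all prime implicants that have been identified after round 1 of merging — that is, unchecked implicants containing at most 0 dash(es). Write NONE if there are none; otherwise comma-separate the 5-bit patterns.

NONE

size-2^0 implicants → 00010(✓)  00011(✓)  00100(✓)  00101(✓)  00110(✓)  01000(✓)  01001(✓)  01010(✓)  01100(✓)  01110(✓)  10000(✓)  10101(✓)  10111(✓)  11000(✓)  11001(✓)  11100(✓)  11110(✓)
size-2^1 implicants → -0101  -1000(✓)  -1001(✓)  -1100(✓)  -1110(✓)  0-010(✓)  0-100(✓)  0-110(✓)  00-10(✓)  0001-  001-0(✓)  0010-  01-00(✓)  01-10(✓)  010-0(✓)  0100-(✓)  011-0(✓)  1-000  101-1  11-00(✓)  1100-(✓)  111-0(✓)
size-2^2 implicants → -1-00  -100-  -11-0  0--10  0-1-0  01--0
Unchecked terms (primes): -0101, -1-00, -100-, -11-0, 0--10, 0-1-0, 0001-, 0010-, 01--0, 1-000, 101-1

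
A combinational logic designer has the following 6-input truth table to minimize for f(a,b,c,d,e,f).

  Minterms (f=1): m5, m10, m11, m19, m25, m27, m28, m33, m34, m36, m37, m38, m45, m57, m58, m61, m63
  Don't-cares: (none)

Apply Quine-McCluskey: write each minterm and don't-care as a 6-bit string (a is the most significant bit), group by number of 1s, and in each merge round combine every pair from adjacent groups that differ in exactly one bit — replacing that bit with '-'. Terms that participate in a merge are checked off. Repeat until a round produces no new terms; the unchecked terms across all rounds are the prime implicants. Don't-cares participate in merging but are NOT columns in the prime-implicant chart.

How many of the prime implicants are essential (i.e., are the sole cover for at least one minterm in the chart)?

8

size-2^0 implicants → 000101(✓)  001010(✓)  001011(✓)  010011(✓)  011001(✓)  011011(✓)  011100  100001(✓)  100010(✓)  100100(✓)  100101(✓)  100110(✓)  101101(✓)  111001(✓)  111010  111101(✓)  111111(✓)
size-2^1 implicants → -00101  -11001  0-1011  00101-  01-011  0110-1  1-1101  10-101  100-01  100-10  1001-0  10010-  111-01  1111-1
Unchecked terms (primes): -00101, -11001, 0-1011, 00101-, 01-011, 0110-1, 011100, 1-1101, 10-101, 100-01, 100-10, 1001-0, 10010-, 111-01, 111010, 1111-1
Minterm coverage:
  m5 ⊆ -00101 [E]
  m10 ⊆ 00101- [E]
  m11 ⊆ 0-1011,00101-
  m19 ⊆ 01-011 [E]
  m25 ⊆ -11001,0110-1
  m27 ⊆ 0-1011,01-011,0110-1
  m28 ⊆ 011100 [E]
  m33 ⊆ 100-01 [E]
  m34 ⊆ 100-10 [E]
  m36 ⊆ 1001-0,10010-
  m37 ⊆ -00101,10-101,100-01,10010-
  m38 ⊆ 100-10,1001-0
  m45 ⊆ 1-1101,10-101
  m57 ⊆ -11001,111-01
  m58 ⊆ 111010 [E]
  m61 ⊆ 1-1101,111-01,1111-1
  m63 ⊆ 1111-1 [E]
E = {-00101, 00101-, 01-011, 011100, 100-01, 100-10, 111010, 1111-1}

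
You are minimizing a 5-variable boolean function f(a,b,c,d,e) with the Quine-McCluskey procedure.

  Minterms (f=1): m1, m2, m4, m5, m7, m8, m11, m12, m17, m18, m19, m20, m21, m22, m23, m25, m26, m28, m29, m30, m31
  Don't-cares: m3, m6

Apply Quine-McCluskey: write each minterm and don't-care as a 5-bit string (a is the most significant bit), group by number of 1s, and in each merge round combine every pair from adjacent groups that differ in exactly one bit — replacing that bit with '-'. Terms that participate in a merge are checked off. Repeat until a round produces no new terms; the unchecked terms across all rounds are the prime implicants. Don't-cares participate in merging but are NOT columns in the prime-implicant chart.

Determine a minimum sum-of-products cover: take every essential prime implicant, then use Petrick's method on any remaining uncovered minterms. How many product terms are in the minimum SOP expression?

size-2^0 implicants → 00001(✓)  00010(✓)  00011(✓)  00100(✓)  00101(✓)  00110(✓)  00111(✓)  01000(✓)  01011(✓)  01100(✓)  10001(✓)  10010(✓)  10011(✓)  10100(✓)  10101(✓)  10110(✓)  10111(✓)  11001(✓)  11010(✓)  11100(✓)  11101(✓)  11110(✓)  11111(✓)
size-2^1 implicants → -0001(✓)  -0010(✓)  -0011(✓)  -0100(✓)  -0101(✓)  -0110(✓)  -0111(✓)  -1100(✓)  0-011  0-100(✓)  00-01(✓)  00-10(✓)  00-11(✓)  000-1(✓)  0001-(✓)  001-0(✓)  001-1(✓)  0010-(✓)  0011-(✓)  01-00  1-001(✓)  1-010(✓)  1-100(✓)  1-101(✓)  1-110(✓)  1-111(✓)  10-01(✓)  10-10(✓)  10-11(✓)  100-1(✓)  1001-(✓)  101-0(✓)  101-1(✓)  1010-(✓)  1011-(✓)  11-01(✓)  11-10(✓)  111-0(✓)  111-1(✓)  1110-(✓)  1111-(✓)
size-2^2 implicants → --100  -0-01(✓)  -0-10(✓)  -0-11(✓)  -00-1(✓)  -001-(✓)  -01-0(✓)  -01-1(✓)  -010-(✓)  -011-(✓)  00--1(✓)  00-1-(✓)  001--(✓)  1--01  1--10  1-1-0(✓)  1-1-1(✓)  1-10-(✓)  1-11-(✓)  10--1(✓)  10-1-(✓)  101--(✓)  111--(✓)
size-2^3 implicants → -0--1  -0-1-  -01--  1-1--
Unchecked terms (primes): --100, -0--1, -0-1-, -01--, 0-011, 01-00, 1--01, 1--10, 1-1--
Minterm coverage:
  m1 ⊆ -0--1 [E]
  m2 ⊆ -0-1- [E]
  m4 ⊆ --100,-01--
  m5 ⊆ -0--1,-01--
  m7 ⊆ -0--1,-0-1-,-01--
  m8 ⊆ 01-00 [E]
  m11 ⊆ 0-011 [E]
  m12 ⊆ --100,01-00
  m17 ⊆ -0--1,1--01
  m18 ⊆ -0-1-,1--10
  m19 ⊆ -0--1,-0-1-
  m20 ⊆ --100,-01--,1-1--
  m21 ⊆ -0--1,-01--,1--01,1-1--
  m22 ⊆ -0-1-,-01--,1--10,1-1--
  m23 ⊆ -0--1,-0-1-,-01--,1-1--
  m25 ⊆ 1--01 [E]
  m26 ⊆ 1--10 [E]
  m28 ⊆ --100,1-1--
  m29 ⊆ 1--01,1-1--
  m30 ⊆ 1--10,1-1--
  m31 ⊆ 1-1-- [E]
E = {-0--1, -0-1-, 0-011, 01-00, 1--01, 1--10, 1-1--}
Petrick residual → --100
Cover = cd'e' + b'e + b'd + a'c'de + a'bd'e' + ad'e + ade' + ac  |cover|=8

8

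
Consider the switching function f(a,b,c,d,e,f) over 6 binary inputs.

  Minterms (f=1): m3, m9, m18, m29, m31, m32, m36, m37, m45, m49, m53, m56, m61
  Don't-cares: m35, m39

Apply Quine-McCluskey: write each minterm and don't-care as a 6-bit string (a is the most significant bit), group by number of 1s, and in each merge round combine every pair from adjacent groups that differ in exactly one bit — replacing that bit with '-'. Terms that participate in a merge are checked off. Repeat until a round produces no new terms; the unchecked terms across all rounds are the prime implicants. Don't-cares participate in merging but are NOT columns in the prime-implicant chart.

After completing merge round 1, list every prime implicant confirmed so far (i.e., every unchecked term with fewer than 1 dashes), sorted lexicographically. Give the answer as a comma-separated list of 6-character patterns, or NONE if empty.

[col 0] 000011*, 001001, 010010, 011101*, 011111*, 100000*, 100011*, 100100*, 100101*, 100111*, 101101*, 110001*, 110101*, 111000, 111101*
[col 1] -00011, -11101, 0111-1, 1-0101*, 1-1101*, 10-101*, 100-00, 100-11, 1001-1, 10010-, 11-101*, 110-01
[col 2] 1--101
Prime implicants: -00011, -11101, 001001, 010010, 0111-1, 1--101, 100-00, 100-11, 1001-1, 10010-, 110-01, 111000

001001, 010010, 111000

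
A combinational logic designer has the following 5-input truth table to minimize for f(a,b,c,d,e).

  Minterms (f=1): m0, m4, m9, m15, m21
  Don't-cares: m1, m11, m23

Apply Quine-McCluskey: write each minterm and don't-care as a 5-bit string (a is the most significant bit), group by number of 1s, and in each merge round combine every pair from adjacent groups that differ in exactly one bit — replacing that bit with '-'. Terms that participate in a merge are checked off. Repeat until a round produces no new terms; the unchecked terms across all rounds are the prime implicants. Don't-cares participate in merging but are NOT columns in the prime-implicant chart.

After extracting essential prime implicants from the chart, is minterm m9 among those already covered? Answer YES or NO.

NO

[col 0] 00000*, 00001*, 00100*, 01001*, 01011*, 01111*, 10101*, 10111*
[col 1] 0-001, 00-00, 0000-, 01-11, 010-1, 101-1
Prime implicants: 0-001, 00-00, 0000-, 01-11, 010-1, 101-1
PI chart (minterm → PIs covering it):
  0 | 00-00,0000-
  4 | 00-00  (sole → essential)
  9 | 0-001,010-1
  15 | 01-11  (sole → essential)
  21 | 101-1  (sole → essential)
Essential prime implicants: 00-00, 01-11, 101-1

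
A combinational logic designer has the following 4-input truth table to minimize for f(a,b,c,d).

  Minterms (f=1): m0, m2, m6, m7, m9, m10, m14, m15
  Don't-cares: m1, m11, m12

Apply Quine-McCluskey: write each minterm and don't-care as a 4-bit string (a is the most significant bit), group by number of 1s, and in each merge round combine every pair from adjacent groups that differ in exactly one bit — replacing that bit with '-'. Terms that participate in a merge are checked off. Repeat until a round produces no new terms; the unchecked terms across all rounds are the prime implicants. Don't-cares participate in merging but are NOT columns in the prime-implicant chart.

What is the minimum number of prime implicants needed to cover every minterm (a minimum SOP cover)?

size-2^0 implicants → 0000(✓)  0001(✓)  0010(✓)  0110(✓)  0111(✓)  1001(✓)  1010(✓)  1011(✓)  1100(✓)  1110(✓)  1111(✓)
size-2^1 implicants → -001  -010(✓)  -110(✓)  -111(✓)  0-10(✓)  00-0  000-  011-(✓)  1-10(✓)  1-11(✓)  10-1  101-(✓)  11-0  111-(✓)
size-2^2 implicants → --10  -11-  1-1-
Unchecked terms (primes): --10, -001, -11-, 00-0, 000-, 1-1-, 10-1, 11-0
Minterm coverage:
  m0 ⊆ 00-0,000-
  m2 ⊆ --10,00-0
  m6 ⊆ --10,-11-
  m7 ⊆ -11- [E]
  m9 ⊆ -001,10-1
  m10 ⊆ --10,1-1-
  m14 ⊆ --10,-11-,1-1-,11-0
  m15 ⊆ -11-,1-1-
E = {-11-}
Petrick residual → --10, -001, 00-0
Cover = cd' + b'c'd + bc + a'b'd'  |cover|=4

4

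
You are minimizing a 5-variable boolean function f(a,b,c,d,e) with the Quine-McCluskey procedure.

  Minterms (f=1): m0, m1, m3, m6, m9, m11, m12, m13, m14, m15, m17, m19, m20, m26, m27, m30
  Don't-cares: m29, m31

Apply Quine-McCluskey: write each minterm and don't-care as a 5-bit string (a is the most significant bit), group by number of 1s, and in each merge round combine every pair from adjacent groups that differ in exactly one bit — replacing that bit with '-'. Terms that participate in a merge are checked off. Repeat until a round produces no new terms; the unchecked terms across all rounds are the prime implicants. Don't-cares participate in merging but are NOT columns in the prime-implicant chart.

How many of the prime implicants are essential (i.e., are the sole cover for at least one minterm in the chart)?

[col 0] 00000*, 00001*, 00011*, 00110*, 01001*, 01011*, 01100*, 01101*, 01110*, 01111*, 10001*, 10011*, 10100, 11010*, 11011*, 11101*, 11110*, 11111*
[col 1] -0001*, -0011*, -1011*, -1101*, -1110*, -1111*, 0-001*, 0-011*, 0-110, 000-1*, 0000-, 01-01*, 01-11*, 010-1*, 011-0*, 011-1*, 0110-*, 0111-*, 1-011*, 100-1*, 11-10*, 11-11*, 1101-*, 111-1*, 1111-*
[col 2] --011, -00-1, -1-11, -11-1, -111-, 0-0-1, 01--1, 011--, 11-1-
Prime implicants: --011, -00-1, -1-11, -11-1, -111-, 0-0-1, 0-110, 0000-, 01--1, 011--, 10100, 11-1-
PI chart (minterm → PIs covering it):
  0 | 0000-  (sole → essential)
  1 | -00-1,0-0-1,0000-
  3 | --011,-00-1,0-0-1
  6 | 0-110  (sole → essential)
  9 | 0-0-1,01--1
  11 | --011,-1-11,0-0-1,01--1
  12 | 011--  (sole → essential)
  13 | -11-1,01--1,011--
  14 | -111-,0-110,011--
  15 | -1-11,-11-1,-111-,01--1,011--
  17 | -00-1  (sole → essential)
  19 | --011,-00-1
  20 | 10100  (sole → essential)
  26 | 11-1-  (sole → essential)
  27 | --011,-1-11,11-1-
  30 | -111-,11-1-
Essential prime implicants: -00-1, 0-110, 0000-, 011--, 10100, 11-1-

6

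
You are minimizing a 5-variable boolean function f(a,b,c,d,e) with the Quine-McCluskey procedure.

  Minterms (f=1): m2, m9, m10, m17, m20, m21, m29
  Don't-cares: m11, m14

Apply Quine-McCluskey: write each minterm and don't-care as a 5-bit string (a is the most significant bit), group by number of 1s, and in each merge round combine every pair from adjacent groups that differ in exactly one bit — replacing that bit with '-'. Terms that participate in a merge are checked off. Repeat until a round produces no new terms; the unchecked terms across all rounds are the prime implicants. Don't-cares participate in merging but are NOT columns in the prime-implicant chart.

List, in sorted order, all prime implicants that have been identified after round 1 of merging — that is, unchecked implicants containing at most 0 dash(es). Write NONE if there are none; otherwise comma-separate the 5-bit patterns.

NONE

size-2^0 implicants → 00010(✓)  01001(✓)  01010(✓)  01011(✓)  01110(✓)  10001(✓)  10100(✓)  10101(✓)  11101(✓)
size-2^1 implicants → 0-010  01-10  010-1  0101-  1-101  10-01  1010-
Unchecked terms (primes): 0-010, 01-10, 010-1, 0101-, 1-101, 10-01, 1010-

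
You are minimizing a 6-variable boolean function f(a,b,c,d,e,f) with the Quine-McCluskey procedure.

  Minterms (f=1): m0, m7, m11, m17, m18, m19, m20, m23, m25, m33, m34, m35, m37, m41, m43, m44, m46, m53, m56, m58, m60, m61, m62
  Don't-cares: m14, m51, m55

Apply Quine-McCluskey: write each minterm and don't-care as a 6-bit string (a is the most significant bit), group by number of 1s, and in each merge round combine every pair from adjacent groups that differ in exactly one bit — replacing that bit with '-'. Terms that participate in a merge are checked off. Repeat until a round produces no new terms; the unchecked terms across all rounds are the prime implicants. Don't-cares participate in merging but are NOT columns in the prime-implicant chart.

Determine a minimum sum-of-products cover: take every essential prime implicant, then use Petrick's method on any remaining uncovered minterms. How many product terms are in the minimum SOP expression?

12

size-2^0 implicants → 000000  000111(✓)  001011(✓)  001110(✓)  010001(✓)  010010(✓)  010011(✓)  010100  010111(✓)  011001(✓)  100001(✓)  100010(✓)  100011(✓)  100101(✓)  101001(✓)  101011(✓)  101100(✓)  101110(✓)  110011(✓)  110101(✓)  110111(✓)  111000(✓)  111010(✓)  111100(✓)  111101(✓)  111110(✓)
size-2^1 implicants → -01011  -01110  -10011(✓)  -10111(✓)  0-0111  01-001  010-11(✓)  0100-1  01001-  1-0011  1-0101  1-1100(✓)  1-1110(✓)  10-001(✓)  10-011(✓)  100-01  1000-1(✓)  10001-  1010-1(✓)  1011-0(✓)  11-101  110-11(✓)  1101-1  111-00(✓)  111-10(✓)  1110-0(✓)  1111-0(✓)  11110-
size-2^2 implicants → -10-11  1-11-0  10-0-1  111--0
Unchecked terms (primes): -01011, -01110, -10-11, 0-0111, 000000, 01-001, 0100-1, 01001-, 010100, 1-0011, 1-0101, 1-11-0, 10-0-1, 100-01, 10001-, 11-101, 1101-1, 111--0, 11110-
Minterm coverage:
  m0 ⊆ 000000 [E]
  m7 ⊆ 0-0111 [E]
  m11 ⊆ -01011 [E]
  m17 ⊆ 01-001,0100-1
  m18 ⊆ 01001- [E]
  m19 ⊆ -10-11,0100-1,01001-
  m20 ⊆ 010100 [E]
  m23 ⊆ -10-11,0-0111
  m25 ⊆ 01-001 [E]
  m33 ⊆ 10-0-1,100-01
  m34 ⊆ 10001- [E]
  m35 ⊆ 1-0011,10-0-1,10001-
  m37 ⊆ 1-0101,100-01
  m41 ⊆ 10-0-1 [E]
  m43 ⊆ -01011,10-0-1
  m44 ⊆ 1-11-0 [E]
  m46 ⊆ -01110,1-11-0
  m53 ⊆ 1-0101,11-101,1101-1
  m56 ⊆ 111--0 [E]
  m58 ⊆ 111--0 [E]
  m60 ⊆ 1-11-0,111--0,11110-
  m61 ⊆ 11-101,11110-
  m62 ⊆ 1-11-0,111--0
E = {-01011, 0-0111, 000000, 01-001, 01001-, 010100, 1-11-0, 10-0-1, 10001-, 111--0}
Petrick residual → 1-0101, 11-101
Cover = b'cd'ef + a'c'def + a'b'c'd'e'f' + a'bd'e'f + a'bc'd'e + a'bc'de'f' + ac'de'f + acdf' + ab'd'f + ab'c'd'e + abde'f + abcf'  |cover|=12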